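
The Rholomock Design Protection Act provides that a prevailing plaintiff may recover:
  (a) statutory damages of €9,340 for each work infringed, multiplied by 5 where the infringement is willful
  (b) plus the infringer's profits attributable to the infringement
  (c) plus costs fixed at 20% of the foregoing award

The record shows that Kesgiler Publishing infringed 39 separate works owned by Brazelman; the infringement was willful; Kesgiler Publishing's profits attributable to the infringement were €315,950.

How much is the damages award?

Statutory damages: 39 × €9,340 = €364,260
Multiplied by 5: 5 × €364,260 = €1,821,300
Combined award: €1,821,300 + €315,950 = €2,137,250
Costs: 20% of €2,137,250 = €427,450
Award plus costs: €2,137,250 + €427,450 = €2,564,700

€2,564,700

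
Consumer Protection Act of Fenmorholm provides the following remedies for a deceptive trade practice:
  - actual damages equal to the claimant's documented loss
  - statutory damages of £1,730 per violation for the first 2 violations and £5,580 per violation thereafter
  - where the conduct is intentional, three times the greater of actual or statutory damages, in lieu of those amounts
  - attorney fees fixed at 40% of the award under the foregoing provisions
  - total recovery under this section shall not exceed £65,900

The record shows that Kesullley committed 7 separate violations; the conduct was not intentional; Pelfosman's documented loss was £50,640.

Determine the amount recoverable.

Total recovery: £65,900

First 2 violations: 2 × £1,730 = £3,460
Remaining violations: (7 − 2) × £5,580 = £27,900
Statutory damages: £3,460 + £27,900 = £31,360
Conduct not intentional: the in-lieu enhancement does not apply.
Actual plus statutory damages: £50,640 + £31,360 = £82,000
Attorney fees: 40% of £82,000 = £32,800
Total before cap: £82,000 + £32,800 = £114,800
Cap at £65,900: £114,800 exceeds the cap → £65,900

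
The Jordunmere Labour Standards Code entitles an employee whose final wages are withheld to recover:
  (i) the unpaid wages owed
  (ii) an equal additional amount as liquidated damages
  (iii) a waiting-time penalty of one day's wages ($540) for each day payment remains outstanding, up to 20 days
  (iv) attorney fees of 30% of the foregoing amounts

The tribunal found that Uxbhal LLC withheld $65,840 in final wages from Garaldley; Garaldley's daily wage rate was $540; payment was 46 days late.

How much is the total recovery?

Total award: $185,224

Liquidated damages (equal amount): $65,840
Penalty days: min(46, 20) = 20
Waiting-time penalty: 20 × $540 = $10,800
Subtotal: $65,840 + $65,840 + $10,800 = $142,480
Attorney fees: 30% of $142,480 = $42,744
Total award: $142,480 + $42,744 = $185,224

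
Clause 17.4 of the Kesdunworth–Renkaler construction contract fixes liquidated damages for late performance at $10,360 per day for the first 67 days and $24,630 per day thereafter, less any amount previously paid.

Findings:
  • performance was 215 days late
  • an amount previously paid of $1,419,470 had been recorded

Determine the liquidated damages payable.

$2,919,890

First 67 days: 67 × $10,360 = $694,120
Remaining days: (215 − 67) × $24,630 = $3,645,240
Accrued per-day damages: $694,120 + $3,645,240 = $4,339,360
Less amount previously paid: $4,339,360 − $1,419,470 = $2,919,890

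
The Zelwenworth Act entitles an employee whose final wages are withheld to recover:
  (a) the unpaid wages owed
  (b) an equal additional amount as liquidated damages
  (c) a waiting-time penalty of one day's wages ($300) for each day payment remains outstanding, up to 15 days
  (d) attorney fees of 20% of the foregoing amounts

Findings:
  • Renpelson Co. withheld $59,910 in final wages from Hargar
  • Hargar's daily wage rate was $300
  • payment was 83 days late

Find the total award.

Liquidated damages (equal amount): $59,910
Penalty days: min(83, 15) = 15
Waiting-time penalty: 15 × $300 = $4,500
Subtotal: $59,910 + $59,910 + $4,500 = $124,320
Attorney fees: 20% of $124,320 = $24,864
Total award: $124,320 + $24,864 = $149,184

$149,184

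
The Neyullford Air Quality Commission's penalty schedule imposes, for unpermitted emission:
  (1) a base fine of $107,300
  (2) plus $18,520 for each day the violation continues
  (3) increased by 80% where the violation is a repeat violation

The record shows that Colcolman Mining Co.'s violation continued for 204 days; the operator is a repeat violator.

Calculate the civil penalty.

$6,993,684

Per-day component: 204 × $18,520 = $3,778,080
Base plus per-day: $107,300 + $3,778,080 = $3,885,380
Enhancement: 80% of $3,885,380 = $3,108,304
Enhanced fine: $3,885,380 + $3,108,304 = $6,993,684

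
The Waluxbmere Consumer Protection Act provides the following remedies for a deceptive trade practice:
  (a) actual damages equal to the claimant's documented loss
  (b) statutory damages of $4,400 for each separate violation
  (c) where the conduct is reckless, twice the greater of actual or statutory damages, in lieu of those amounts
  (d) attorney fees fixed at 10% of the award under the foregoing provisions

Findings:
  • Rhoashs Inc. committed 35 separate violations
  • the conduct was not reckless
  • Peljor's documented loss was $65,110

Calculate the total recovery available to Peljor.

Statutory damages: 35 × $4,400 = $154,000
Conduct not reckless: the in-lieu enhancement does not apply.
Actual plus statutory damages: $65,110 + $154,000 = $219,110
Attorney fees: 10% of $219,110 = $21,911
Total recovery: $219,110 + $21,911 = $241,021

Total recovery: $241,021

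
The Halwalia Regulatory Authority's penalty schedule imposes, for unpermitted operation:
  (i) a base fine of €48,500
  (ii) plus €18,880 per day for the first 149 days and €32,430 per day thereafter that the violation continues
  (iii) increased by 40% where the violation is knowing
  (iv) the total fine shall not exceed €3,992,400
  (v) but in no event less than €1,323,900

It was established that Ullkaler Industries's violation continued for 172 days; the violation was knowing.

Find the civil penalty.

First 149 days: 149 × €18,880 = €2,813,120
Remaining days: (172 − 149) × €32,430 = €745,890
Per-day component: €2,813,120 + €745,890 = €3,559,010
Base plus per-day: €48,500 + €3,559,010 = €3,607,510
Enhancement: 40% of €3,607,510 = €1,443,004
Enhanced fine: €3,607,510 + €1,443,004 = €5,050,514
Cap at €3,992,400: €5,050,514 exceeds the cap → €3,992,400
Minimum €1,323,900: €3,992,400 meets the minimum, no increase.

€3,992,400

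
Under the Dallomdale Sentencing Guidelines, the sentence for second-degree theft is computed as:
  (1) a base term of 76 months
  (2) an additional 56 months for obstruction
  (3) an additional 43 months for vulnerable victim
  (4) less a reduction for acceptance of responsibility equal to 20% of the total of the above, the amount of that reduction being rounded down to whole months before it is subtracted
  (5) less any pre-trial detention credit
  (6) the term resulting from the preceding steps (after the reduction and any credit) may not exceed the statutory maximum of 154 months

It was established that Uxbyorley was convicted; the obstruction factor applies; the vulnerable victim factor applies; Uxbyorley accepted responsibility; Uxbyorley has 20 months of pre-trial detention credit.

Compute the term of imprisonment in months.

Obstruction enhancement: +56 months
Vulnerable victim enhancement: +43 months
Adjusted term: 76 months + 56 months + 43 months = 175 months
Acceptance of responsibility reduction: 20% of 175 months = 35 months (rounded down)
After reduction: 175 − 35 = 140 months
Less pre-trial detention credit: 140 months − 20 months = 120 months
Cap at 154 months: 120 months is within the cap, no reduction.

Sentence: 120 months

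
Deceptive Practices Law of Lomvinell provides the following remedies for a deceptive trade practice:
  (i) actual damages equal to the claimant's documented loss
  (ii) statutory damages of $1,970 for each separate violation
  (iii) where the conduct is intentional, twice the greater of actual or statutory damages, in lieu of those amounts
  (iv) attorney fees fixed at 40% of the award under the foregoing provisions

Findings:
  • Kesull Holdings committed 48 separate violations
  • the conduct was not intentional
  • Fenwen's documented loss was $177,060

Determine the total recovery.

Statutory damages: 48 × $1,970 = $94,560
Conduct not intentional: the in-lieu enhancement does not apply.
Actual plus statutory damages: $177,060 + $94,560 = $271,620
Attorney fees: 40% of $271,620 = $108,648
Total recovery: $271,620 + $108,648 = $380,268

$380,268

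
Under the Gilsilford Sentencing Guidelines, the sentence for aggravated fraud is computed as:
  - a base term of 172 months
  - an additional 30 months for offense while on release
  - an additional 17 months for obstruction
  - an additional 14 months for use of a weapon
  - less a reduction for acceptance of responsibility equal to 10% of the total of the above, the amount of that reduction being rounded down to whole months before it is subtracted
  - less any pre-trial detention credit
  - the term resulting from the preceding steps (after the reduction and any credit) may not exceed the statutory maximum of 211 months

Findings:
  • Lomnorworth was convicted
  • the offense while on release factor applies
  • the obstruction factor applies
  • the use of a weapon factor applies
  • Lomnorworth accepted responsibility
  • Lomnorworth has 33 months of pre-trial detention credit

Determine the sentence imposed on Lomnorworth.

Offense while on release enhancement: +30 months
Obstruction enhancement: +17 months
Use of a weapon enhancement: +14 months
Adjusted term: 172 months + 30 months + 17 months + 14 months = 233 months
Acceptance of responsibility reduction: 10% of 233 months = 23 months (rounded down)
After reduction: 233 − 23 = 210 months
Less pre-trial detention credit: 210 months − 33 months = 177 months
Cap at 211 months: 177 months is within the cap, no reduction.

Sentence: 177 months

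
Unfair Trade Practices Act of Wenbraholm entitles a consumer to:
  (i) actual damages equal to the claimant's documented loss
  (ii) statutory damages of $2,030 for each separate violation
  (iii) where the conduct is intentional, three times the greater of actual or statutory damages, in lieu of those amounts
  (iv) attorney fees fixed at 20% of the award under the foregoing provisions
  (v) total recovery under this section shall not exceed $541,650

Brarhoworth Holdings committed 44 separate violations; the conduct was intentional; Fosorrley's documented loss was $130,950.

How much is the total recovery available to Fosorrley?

$471,420

Statutory damages: 44 × $2,030 = $89,320
Greater of actual damages ($130,950) or statutory damages ($89,320): $130,950
Trebled: 3 × $130,950 = $392,850
Attorney fees: 20% of $392,850 = $78,570
Total before cap: $392,850 + $78,570 = $471,420
Cap at $541,650: $471,420 is within the cap, no reduction.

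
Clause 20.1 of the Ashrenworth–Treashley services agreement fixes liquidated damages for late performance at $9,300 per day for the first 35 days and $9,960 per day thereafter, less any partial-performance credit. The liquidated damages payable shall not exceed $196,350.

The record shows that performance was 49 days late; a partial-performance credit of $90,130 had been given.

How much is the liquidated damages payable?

First 35 days: 35 × $9,300 = $325,500
Remaining days: (49 − 35) × $9,960 = $139,440
Accrued per-day damages: $325,500 + $139,440 = $464,940
Less partial-performance credit: $464,940 − $90,130 = $374,810
Cap at $196,350: $374,810 exceeds the cap → $196,350

$196,350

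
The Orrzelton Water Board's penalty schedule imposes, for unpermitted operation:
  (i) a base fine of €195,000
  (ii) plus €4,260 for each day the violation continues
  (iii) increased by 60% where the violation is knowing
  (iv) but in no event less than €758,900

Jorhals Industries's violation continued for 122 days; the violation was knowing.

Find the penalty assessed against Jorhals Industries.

Per-day component: 122 × €4,260 = €519,720
Base plus per-day: €195,000 + €519,720 = €714,720
Enhancement: 60% of €714,720 = €428,832
Enhanced fine: €714,720 + €428,832 = €1,143,552
Minimum €758,900: €1,143,552 meets the minimum, no increase.

€1,143,552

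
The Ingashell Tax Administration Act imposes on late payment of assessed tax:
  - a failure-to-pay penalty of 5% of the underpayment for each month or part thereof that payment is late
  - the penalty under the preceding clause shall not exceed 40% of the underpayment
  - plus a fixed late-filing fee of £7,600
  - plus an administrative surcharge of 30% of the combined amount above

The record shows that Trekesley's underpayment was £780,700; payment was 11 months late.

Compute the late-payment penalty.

£415,844

Accrued rate: 5% × 11 = 55%, capped at 40% → 40%
Failure-to-pay penalty: 40% of £780,700 = £312,280
Penalty before surcharge: £312,280 + £7,600 = £319,880
Administrative surcharge: 30% of £319,880 = £95,964
Total penalty: £319,880 + £95,964 = £415,844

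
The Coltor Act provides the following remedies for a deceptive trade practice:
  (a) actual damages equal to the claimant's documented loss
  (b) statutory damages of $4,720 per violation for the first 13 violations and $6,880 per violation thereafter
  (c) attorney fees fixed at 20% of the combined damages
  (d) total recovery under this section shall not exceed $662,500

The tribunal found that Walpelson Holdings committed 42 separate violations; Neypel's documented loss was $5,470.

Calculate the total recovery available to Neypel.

$319,620

First 13 violations: 13 × $4,720 = $61,360
Remaining violations: (42 − 13) × $6,880 = $199,520
Statutory damages: $61,360 + $199,520 = $260,880
Combined damages: $5,470 + $260,880 = $266,350
Attorney fees: 20% of $266,350 = $53,270
Total before cap: $266,350 + $53,270 = $319,620
Cap at $662,500: $319,620 is within the cap, no reduction.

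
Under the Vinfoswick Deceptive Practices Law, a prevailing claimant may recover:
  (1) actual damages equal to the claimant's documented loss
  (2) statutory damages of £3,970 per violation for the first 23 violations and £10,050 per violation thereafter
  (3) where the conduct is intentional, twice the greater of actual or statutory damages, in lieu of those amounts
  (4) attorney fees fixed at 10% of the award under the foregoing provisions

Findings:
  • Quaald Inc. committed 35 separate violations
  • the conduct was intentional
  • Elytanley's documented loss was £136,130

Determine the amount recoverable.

First 23 violations: 23 × £3,970 = £91,310
Remaining violations: (35 − 23) × £10,050 = £120,600
Statutory damages: £91,310 + £120,600 = £211,910
Greater of actual damages (£136,130) or statutory damages (£211,910): £211,910
Doubled: 2 × £211,910 = £423,820
Attorney fees: 10% of £423,820 = £42,382
Total recovery: £423,820 + £42,382 = £466,202

£466,202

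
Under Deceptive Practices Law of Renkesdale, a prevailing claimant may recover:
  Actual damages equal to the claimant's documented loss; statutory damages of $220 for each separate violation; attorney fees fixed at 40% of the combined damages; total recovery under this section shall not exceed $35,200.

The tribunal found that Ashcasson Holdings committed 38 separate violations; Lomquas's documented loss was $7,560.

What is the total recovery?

Statutory damages: 38 × $220 = $8,360
Combined damages: $7,560 + $8,360 = $15,920
Attorney fees: 40% of $15,920 = $6,368
Total before cap: $15,920 + $6,368 = $22,288
Cap at $35,200: $22,288 is within the cap, no reduction.

$22,288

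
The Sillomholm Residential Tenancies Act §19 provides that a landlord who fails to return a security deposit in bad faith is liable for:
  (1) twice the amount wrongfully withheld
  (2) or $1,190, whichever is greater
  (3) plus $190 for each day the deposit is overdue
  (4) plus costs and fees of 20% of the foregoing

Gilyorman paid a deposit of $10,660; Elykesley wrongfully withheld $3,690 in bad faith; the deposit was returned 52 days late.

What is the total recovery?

$20,712

Doubled: 2 × $3,690 = $7,380
Minimum $1,190: $7,380 meets the minimum, no increase.
Late-return penalty: 52 × $190 = $9,880
Damages plus late penalty: $7,380 + $9,880 = $17,260
Costs and fees: 20% of $17,260 = $3,452
Total recovery: $17,260 + $3,452 = $20,712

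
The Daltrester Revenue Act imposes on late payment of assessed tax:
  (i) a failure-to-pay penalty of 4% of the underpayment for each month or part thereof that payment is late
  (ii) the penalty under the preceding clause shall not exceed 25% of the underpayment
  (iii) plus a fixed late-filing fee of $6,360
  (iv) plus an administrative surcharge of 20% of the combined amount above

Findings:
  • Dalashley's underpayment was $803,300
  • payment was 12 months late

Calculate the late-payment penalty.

$248,622

Accrued rate: 4% × 12 = 48%, capped at 25% → 25%
Failure-to-pay penalty: 25% of $803,300 = $200,825
Penalty before surcharge: $200,825 + $6,360 = $207,185
Administrative surcharge: 20% of $207,185 = $41,437
Total penalty: $207,185 + $41,437 = $248,622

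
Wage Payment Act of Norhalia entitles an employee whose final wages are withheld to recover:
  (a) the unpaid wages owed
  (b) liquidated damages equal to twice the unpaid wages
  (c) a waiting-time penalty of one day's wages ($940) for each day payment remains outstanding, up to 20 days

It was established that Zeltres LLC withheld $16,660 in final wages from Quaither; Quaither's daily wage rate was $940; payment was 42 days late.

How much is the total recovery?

Doubled: 2 × $16,660 = $33,320
Penalty days: min(42, 20) = 20
Waiting-time penalty: 20 × $940 = $18,800
Total award: $16,660 + $33,320 + $18,800 = $68,780

$68,780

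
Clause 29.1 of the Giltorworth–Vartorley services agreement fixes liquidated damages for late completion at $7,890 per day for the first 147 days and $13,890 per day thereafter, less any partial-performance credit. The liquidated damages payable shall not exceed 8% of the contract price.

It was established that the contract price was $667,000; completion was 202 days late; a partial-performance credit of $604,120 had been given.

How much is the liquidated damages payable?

First 147 days: 147 × $7,890 = $1,159,830
Remaining days: (202 − 147) × $13,890 = $763,950
Accrued per-day damages: $1,159,830 + $763,950 = $1,923,780
Less partial-performance credit: $1,923,780 − $604,120 = $1,319,660
Cap: 8% of $667,000 = $53,360
Cap at $53,360: $1,319,660 exceeds the cap → $53,360

Liquidated damages: $53,360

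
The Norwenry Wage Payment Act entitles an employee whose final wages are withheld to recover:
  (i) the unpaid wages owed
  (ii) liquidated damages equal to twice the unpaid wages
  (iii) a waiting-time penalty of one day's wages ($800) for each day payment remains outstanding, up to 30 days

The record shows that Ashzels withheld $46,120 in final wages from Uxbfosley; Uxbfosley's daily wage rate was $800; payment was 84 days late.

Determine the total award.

Doubled: 2 × $46,120 = $92,240
Penalty days: min(84, 30) = 30
Waiting-time penalty: 30 × $800 = $24,000
Total award: $46,120 + $92,240 + $24,000 = $162,360

Total award: $162,360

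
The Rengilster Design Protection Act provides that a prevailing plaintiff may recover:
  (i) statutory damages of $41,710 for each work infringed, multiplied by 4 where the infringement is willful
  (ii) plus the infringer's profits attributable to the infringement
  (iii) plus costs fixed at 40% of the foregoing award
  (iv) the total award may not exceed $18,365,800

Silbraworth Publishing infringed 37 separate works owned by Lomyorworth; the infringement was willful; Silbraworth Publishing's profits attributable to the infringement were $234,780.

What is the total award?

Award: $8,971,004

Statutory damages: 37 × $41,710 = $1,543,270
Multiplied by 4: 4 × $1,543,270 = $6,173,080
Combined award: $6,173,080 + $234,780 = $6,407,860
Costs: 40% of $6,407,860 = $2,563,144
Award plus costs: $6,407,860 + $2,563,144 = $8,971,004
Cap at $18,365,800: $8,971,004 is within the cap, no reduction.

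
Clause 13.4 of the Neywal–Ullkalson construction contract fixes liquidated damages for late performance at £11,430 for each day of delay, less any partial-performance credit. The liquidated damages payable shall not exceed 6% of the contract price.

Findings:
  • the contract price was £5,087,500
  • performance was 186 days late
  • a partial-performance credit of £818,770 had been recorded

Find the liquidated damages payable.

Per-day damages: 186 × £11,430 = £2,125,980
Less partial-performance credit: £2,125,980 − £818,770 = £1,307,210
Cap: 6% of £5,087,500 = £305,250
Cap at £305,250: £1,307,210 exceeds the cap → £305,250

£305,250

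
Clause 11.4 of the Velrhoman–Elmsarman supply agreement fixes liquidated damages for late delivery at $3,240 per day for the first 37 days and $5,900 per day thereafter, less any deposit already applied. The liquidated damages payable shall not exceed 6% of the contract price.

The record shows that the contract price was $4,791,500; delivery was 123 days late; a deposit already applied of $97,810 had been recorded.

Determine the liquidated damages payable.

First 37 days: 37 × $3,240 = $119,880
Remaining days: (123 − 37) × $5,900 = $507,400
Accrued per-day damages: $119,880 + $507,400 = $627,280
Less deposit already applied: $627,280 − $97,810 = $529,470
Cap: 6% of $4,791,500 = $287,490
Cap at $287,490: $529,470 exceeds the cap → $287,490

$287,490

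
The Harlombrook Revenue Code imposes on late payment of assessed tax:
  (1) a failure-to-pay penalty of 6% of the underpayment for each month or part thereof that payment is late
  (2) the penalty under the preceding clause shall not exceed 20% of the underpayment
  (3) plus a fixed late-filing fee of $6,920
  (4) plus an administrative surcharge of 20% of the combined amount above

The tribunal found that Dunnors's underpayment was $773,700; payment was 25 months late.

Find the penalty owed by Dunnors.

Accrued rate: 6% × 25 = 150%, capped at 20% → 20%
Failure-to-pay penalty: 20% of $773,700 = $154,740
Penalty before surcharge: $154,740 + $6,920 = $161,660
Administrative surcharge: 20% of $161,660 = $32,332
Total penalty: $161,660 + $32,332 = $193,992

$193,992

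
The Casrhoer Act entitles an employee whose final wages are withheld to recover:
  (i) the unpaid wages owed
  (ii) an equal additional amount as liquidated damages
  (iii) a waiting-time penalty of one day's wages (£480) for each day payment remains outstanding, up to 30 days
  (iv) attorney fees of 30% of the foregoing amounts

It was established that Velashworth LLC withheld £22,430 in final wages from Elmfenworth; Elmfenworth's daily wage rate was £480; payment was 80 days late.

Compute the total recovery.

Total award: £77,038

Liquidated damages (equal amount): £22,430
Penalty days: min(80, 30) = 30
Waiting-time penalty: 30 × £480 = £14,400
Subtotal: £22,430 + £22,430 + £14,400 = £59,260
Attorney fees: 30% of £59,260 = £17,778
Total award: £59,260 + £17,778 = £77,038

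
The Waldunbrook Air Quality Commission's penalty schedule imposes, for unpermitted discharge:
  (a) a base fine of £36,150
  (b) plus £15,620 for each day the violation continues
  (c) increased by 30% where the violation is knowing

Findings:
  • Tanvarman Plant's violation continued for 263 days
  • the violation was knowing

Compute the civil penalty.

Per-day component: 263 × £15,620 = £4,108,060
Base plus per-day: £36,150 + £4,108,060 = £4,144,210
Enhancement: 30% of £4,144,210 = £1,243,263
Enhanced fine: £4,144,210 + £1,243,263 = £5,387,473

£5,387,473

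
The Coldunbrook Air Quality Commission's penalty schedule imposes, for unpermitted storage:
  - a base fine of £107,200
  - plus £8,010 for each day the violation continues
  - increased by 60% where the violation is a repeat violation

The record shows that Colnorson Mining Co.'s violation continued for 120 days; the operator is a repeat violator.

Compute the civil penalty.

Per-day component: 120 × £8,010 = £961,200
Base plus per-day: £107,200 + £961,200 = £1,068,400
Enhancement: 60% of £1,068,400 = £641,040
Enhanced fine: £1,068,400 + £641,040 = £1,709,440

Civil penalty: £1,709,440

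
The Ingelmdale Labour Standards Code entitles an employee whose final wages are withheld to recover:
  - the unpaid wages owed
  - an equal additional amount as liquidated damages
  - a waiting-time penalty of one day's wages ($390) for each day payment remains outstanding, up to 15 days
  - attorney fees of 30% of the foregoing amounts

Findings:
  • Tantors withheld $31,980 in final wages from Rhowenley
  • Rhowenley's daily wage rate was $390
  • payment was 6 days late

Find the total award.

Liquidated damages (equal amount): $31,980
Penalty days: min(6, 15) = 6
Waiting-time penalty: 6 × $390 = $2,340
Subtotal: $31,980 + $31,980 + $2,340 = $66,300
Attorney fees: 30% of $66,300 = $19,890
Total award: $66,300 + $19,890 = $86,190

$86,190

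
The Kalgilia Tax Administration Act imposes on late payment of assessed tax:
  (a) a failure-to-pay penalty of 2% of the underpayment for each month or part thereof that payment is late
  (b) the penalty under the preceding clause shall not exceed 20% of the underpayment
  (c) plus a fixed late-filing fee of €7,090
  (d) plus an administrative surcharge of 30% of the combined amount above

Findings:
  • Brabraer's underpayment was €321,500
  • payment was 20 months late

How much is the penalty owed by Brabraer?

€92,807

Accrued rate: 2% × 20 = 40%, capped at 20% → 20%
Failure-to-pay penalty: 20% of €321,500 = €64,300
Penalty before surcharge: €64,300 + €7,090 = €71,390
Administrative surcharge: 30% of €71,390 = €21,417
Total penalty: €71,390 + €21,417 = €92,807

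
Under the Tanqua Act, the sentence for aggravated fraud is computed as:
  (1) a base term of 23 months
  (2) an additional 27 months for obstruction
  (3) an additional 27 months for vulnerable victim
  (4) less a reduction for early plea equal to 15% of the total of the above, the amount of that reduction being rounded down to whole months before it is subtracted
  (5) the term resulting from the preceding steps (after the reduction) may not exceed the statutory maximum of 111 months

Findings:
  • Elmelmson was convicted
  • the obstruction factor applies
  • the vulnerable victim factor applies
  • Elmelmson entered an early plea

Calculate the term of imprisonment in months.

Obstruction enhancement: +27 months
Vulnerable victim enhancement: +27 months
Adjusted term: 23 months + 27 months + 27 months = 77 months
Early plea reduction: 15% of 77 months = 11 months (rounded down)
After reduction: 77 − 11 = 66 months
Cap at 111 months: 66 months is within the cap, no reduction.

Sentence: 66 months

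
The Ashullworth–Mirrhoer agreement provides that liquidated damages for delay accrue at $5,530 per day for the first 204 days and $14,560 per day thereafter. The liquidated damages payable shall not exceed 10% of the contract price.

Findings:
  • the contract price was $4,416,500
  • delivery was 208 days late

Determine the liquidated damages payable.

$441,650

First 204 days: 204 × $5,530 = $1,128,120
Remaining days: (208 − 204) × $14,560 = $58,240
Accrued per-day damages: $1,128,120 + $58,240 = $1,186,360
Cap: 10% of $4,416,500 = $441,650
Cap at $441,650: $1,186,360 exceeds the cap → $441,650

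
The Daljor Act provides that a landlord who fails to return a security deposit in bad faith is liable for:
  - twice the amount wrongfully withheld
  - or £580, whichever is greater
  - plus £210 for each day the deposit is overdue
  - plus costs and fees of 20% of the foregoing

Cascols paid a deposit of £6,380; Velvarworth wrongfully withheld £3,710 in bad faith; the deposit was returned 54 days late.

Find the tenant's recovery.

Doubled: 2 × £3,710 = £7,420
Minimum £580: £7,420 meets the minimum, no increase.
Late-return penalty: 54 × £210 = £11,340
Damages plus late penalty: £7,420 + £11,340 = £18,760
Costs and fees: 20% of £18,760 = £3,752
Total recovery: £18,760 + £3,752 = £22,512

£22,512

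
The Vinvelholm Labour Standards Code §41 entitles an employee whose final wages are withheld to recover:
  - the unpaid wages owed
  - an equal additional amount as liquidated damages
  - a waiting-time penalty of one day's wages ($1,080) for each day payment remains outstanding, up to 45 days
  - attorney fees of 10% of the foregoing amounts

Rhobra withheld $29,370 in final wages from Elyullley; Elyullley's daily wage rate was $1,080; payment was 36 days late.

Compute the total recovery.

$107,382

Liquidated damages (equal amount): $29,370
Penalty days: min(36, 45) = 36
Waiting-time penalty: 36 × $1,080 = $38,880
Subtotal: $29,370 + $29,370 + $38,880 = $97,620
Attorney fees: 10% of $97,620 = $9,762
Total award: $97,620 + $9,762 = $107,382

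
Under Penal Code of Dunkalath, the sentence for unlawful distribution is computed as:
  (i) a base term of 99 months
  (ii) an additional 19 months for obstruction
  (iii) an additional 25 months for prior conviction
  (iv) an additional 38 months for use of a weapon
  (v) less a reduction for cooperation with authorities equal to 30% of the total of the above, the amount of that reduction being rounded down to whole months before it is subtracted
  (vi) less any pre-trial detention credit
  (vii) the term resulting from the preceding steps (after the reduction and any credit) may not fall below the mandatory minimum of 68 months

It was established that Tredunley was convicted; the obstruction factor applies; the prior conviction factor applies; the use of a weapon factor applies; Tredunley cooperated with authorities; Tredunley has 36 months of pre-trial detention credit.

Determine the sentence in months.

Sentence: 91 months

Obstruction enhancement: +19 months
Prior conviction enhancement: +25 months
Use of a weapon enhancement: +38 months
Adjusted term: 99 months + 19 months + 25 months + 38 months = 181 months
Cooperation with authorities reduction: 30% of 181 months = 54 months (rounded down)
After reduction: 181 − 54 = 127 months
Less pre-trial detention credit: 127 months − 36 months = 91 months
Minimum 68 months: 91 months meets the minimum, no increase.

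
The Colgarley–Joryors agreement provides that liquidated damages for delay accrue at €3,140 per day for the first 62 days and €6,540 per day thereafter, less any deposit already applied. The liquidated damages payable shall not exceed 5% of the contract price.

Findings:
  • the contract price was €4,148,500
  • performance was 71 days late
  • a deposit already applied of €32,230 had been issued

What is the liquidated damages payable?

€207,425

First 62 days: 62 × €3,140 = €194,680
Remaining days: (71 − 62) × €6,540 = €58,860
Accrued per-day damages: €194,680 + €58,860 = €253,540
Less deposit already applied: €253,540 − €32,230 = €221,310
Cap: 5% of €4,148,500 = €207,425
Cap at €207,425: €221,310 exceeds the cap → €207,425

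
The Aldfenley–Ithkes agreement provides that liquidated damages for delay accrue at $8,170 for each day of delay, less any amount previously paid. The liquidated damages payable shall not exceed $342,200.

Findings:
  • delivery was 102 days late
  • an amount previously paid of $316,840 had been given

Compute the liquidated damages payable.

Per-day damages: 102 × $8,170 = $833,340
Less amount previously paid: $833,340 − $316,840 = $516,500
Cap at $342,200: $516,500 exceeds the cap → $342,200

$342,200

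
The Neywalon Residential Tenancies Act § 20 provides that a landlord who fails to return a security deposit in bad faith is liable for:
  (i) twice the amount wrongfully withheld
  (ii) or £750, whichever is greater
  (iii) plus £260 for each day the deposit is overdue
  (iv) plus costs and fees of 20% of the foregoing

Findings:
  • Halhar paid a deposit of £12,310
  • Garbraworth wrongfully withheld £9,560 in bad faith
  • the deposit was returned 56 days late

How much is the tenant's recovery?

£40,416

Doubled: 2 × £9,560 = £19,120
Minimum £750: £19,120 meets the minimum, no increase.
Late-return penalty: 56 × £260 = £14,560
Damages plus late penalty: £19,120 + £14,560 = £33,680
Costs and fees: 20% of £33,680 = £6,736
Total recovery: £33,680 + £6,736 = £40,416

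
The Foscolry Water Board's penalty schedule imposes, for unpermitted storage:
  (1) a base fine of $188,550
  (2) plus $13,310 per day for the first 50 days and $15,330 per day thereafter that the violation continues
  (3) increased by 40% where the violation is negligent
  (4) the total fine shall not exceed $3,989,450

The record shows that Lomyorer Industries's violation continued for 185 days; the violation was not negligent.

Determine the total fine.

Civil penalty: $2,923,600

First 50 days: 50 × $13,310 = $665,500
Remaining days: (185 − 50) × $15,330 = $2,069,550
Per-day component: $665,500 + $2,069,550 = $2,735,050
Base plus per-day: $188,550 + $2,735,050 = $2,923,600
The violation was not negligent: no 40% increase.
Cap at $3,989,450: $2,923,600 is within the cap, no reduction.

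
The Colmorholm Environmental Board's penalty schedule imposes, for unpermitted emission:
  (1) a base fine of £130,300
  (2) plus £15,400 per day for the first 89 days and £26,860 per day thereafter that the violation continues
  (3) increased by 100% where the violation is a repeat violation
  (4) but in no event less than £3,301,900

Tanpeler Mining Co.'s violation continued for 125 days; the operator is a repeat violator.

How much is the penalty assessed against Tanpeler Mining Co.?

First 89 days: 89 × £15,400 = £1,370,600
Remaining days: (125 − 89) × £26,860 = £966,960
Per-day component: £1,370,600 + £966,960 = £2,337,560
Base plus per-day: £130,300 + £2,337,560 = £2,467,860
Enhancement: 100% of £2,467,860 = £2,467,860
Enhanced fine: £2,467,860 + £2,467,860 = £4,935,720
Minimum £3,301,900: £4,935,720 meets the minimum, no increase.

£4,935,720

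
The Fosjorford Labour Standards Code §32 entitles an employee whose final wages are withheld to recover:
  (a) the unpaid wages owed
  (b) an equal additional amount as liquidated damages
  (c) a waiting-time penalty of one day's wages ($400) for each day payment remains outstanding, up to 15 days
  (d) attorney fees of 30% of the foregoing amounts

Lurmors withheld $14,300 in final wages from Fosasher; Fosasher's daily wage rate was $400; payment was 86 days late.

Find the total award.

Liquidated damages (equal amount): $14,300
Penalty days: min(86, 15) = 15
Waiting-time penalty: 15 × $400 = $6,000
Subtotal: $14,300 + $14,300 + $6,000 = $34,600
Attorney fees: 30% of $34,600 = $10,380
Total award: $34,600 + $10,380 = $44,980

$44,980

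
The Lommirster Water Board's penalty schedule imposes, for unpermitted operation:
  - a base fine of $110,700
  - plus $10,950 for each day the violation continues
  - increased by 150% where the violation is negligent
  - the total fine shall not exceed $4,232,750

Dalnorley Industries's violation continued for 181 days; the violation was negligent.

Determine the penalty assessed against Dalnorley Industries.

$4,232,750

Per-day component: 181 × $10,950 = $1,981,950
Base plus per-day: $110,700 + $1,981,950 = $2,092,650
Enhancement: 150% of $2,092,650 = $3,138,975
Enhanced fine: $2,092,650 + $3,138,975 = $5,231,625
Cap at $4,232,750: $5,231,625 exceeds the cap → $4,232,750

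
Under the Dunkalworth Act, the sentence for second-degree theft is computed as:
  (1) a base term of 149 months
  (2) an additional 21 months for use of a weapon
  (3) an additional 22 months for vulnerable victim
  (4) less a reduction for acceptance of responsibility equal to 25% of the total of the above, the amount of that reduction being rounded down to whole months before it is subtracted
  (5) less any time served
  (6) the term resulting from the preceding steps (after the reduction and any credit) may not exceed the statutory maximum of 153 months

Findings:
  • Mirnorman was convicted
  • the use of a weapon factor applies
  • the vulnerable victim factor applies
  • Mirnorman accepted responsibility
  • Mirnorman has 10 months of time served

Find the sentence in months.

Use of a weapon enhancement: +21 months
Vulnerable victim enhancement: +22 months
Adjusted term: 149 months + 21 months + 22 months = 192 months
Acceptance of responsibility reduction: 25% of 192 months = 48 months (rounded down)
After reduction: 192 − 48 = 144 months
Less time served: 144 months − 10 months = 134 months
Cap at 153 months: 134 months is within the cap, no reduction.

134 months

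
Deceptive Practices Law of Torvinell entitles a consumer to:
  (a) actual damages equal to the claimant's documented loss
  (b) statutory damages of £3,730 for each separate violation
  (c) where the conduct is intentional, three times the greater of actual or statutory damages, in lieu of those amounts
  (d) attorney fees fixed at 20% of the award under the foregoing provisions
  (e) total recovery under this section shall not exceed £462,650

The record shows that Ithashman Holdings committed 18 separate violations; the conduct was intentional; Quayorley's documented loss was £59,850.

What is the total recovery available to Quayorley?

Statutory damages: 18 × £3,730 = £67,140
Greater of actual damages (£59,850) or statutory damages (£67,140): £67,140
Trebled: 3 × £67,140 = £201,420
Attorney fees: 20% of £201,420 = £40,284
Total before cap: £201,420 + £40,284 = £241,704
Cap at £462,650: £241,704 is within the cap, no reduction.

£241,704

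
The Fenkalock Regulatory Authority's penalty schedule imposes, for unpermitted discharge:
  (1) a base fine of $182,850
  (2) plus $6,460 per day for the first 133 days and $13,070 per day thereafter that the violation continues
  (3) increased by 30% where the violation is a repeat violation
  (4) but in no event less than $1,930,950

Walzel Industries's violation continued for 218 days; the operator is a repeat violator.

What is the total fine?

$2,798,874

First 133 days: 133 × $6,460 = $859,180
Remaining days: (218 − 133) × $13,070 = $1,110,950
Per-day component: $859,180 + $1,110,950 = $1,970,130
Base plus per-day: $182,850 + $1,970,130 = $2,152,980
Enhancement: 30% of $2,152,980 = $645,894
Enhanced fine: $2,152,980 + $645,894 = $2,798,874
Minimum $1,930,950: $2,798,874 meets the minimum, no increase.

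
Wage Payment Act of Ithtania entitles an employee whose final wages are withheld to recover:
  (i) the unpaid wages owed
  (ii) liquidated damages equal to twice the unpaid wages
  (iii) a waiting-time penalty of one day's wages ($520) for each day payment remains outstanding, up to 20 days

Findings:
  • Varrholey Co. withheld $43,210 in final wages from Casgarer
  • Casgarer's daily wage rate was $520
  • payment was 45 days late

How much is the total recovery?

$140,030

Doubled: 2 × $43,210 = $86,420
Penalty days: min(45, 20) = 20
Waiting-time penalty: 20 × $520 = $10,400
Total award: $43,210 + $86,420 + $10,400 = $140,030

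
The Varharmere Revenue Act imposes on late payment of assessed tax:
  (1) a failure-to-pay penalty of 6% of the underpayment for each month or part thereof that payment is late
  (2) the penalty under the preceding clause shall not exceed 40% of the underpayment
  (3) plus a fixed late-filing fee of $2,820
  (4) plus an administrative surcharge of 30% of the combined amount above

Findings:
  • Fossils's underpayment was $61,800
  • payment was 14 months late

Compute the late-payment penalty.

Accrued rate: 6% × 14 = 84%, capped at 40% → 40%
Failure-to-pay penalty: 40% of $61,800 = $24,720
Penalty before surcharge: $24,720 + $2,820 = $27,540
Administrative surcharge: 30% of $27,540 = $8,262
Total penalty: $27,540 + $8,262 = $35,802

$35,802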